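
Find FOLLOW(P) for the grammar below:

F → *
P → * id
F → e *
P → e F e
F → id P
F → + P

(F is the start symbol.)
{ $, 'e' }

In F → id P: P is at the end, add FOLLOW(F)
In F → + P: P is at the end, add FOLLOW(F)

The FOLLOW sets referred to above (computed the same way, to a fixed point):
  FOLLOW(F) = { $, 'e' }

Taking the union: FOLLOW(P) = { $, 'e' }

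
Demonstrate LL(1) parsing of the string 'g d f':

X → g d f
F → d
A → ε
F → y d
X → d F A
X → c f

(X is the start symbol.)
Stack is shown with the top on the left.

Stack    Input    Action
------------------------
X $      g d f $  output X → g d f
g d f $  g d f $  match 'g'
d f $    d f $    match 'd'
f $      f $      match 'f'
$        $        accept

The string is accepted.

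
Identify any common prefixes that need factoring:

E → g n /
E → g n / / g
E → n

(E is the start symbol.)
Left-factoring is needed when two productions for the same non-terminal
share a common prefix on the right-hand side.

Productions for E:
  E → g n /
  E → g n / / g
  E → n

Found common prefix 'g n /' in productions for E

Answer: Yes, E has productions with common prefix 'g n /'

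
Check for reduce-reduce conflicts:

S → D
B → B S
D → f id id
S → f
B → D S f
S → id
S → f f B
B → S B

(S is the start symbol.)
A reduce-reduce conflict occurs when an LR(0) state has two complete items [A → α .] and [B → β .] — both call for a reduction, and with no lookahead the parser cannot choose between them.

Augment with S' → S and build the canonical LR(0) collection (I0 = CLOSURE({[S' → . S]}), then GOTO on every symbol after a dot until no new states appear). It has 15 states:
  I0: { [D → . f id id], [S → . D], [S → . f f B], [S → . f], [S → . id], [S' → . S] }  — shift
  I1: { [S → D .] }  — reduce
  I2: { [S' → S .] }  — accept
  I3: { [D → f . id id], [S → f . f B], [S → f .] }  — shift, reduce
  I4: { [S → id .] }  — reduce
  I5: { [B → . B S], [B → . D S f], [B → . S B], [D → . f id id], [S → . D], [S → . f f B], [S → . f], [S → . id], [S → f f . B] }  — shift
  I6: { [D → f id . id] }  — shift
  I7: { [D → f id id .] }  — reduce
  I8: { [B → B . S], [D → . f id id], [S → . D], [S → . f f B], [S → . f], [S → . id], [S → f f B .] }  — shift, reduce
  I9: { [B → D . S f], [D → . f id id], [S → . D], [S → . f f B], [S → . f], [S → . id], [S → D .] }  — shift, reduce
  I10: { [B → . B S], [B → . D S f], [B → . S B], [B → S . B], [D → . f id id], [S → . D], [S → . f f B], [S → . f], [S → . id] }  — shift
  I11: { [B → B . S], [B → S B .], [D → . f id id], [S → . D], [S → . f f B], [S → . f], [S → . id] }  — shift, reduce
  I12: { [B → B S .] }  — reduce
  I13: { [B → D S . f] }  — shift
  I14: { [B → D S f .] }  — reduce

No state contains more than one complete item.

Answer: No reduce-reduce conflicts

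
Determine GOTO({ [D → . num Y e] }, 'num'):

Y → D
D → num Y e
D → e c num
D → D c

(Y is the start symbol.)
{ [D → . D c], [D → . e c num], [D → . num Y e], [D → num . Y e], [Y → . D] }

GOTO(I, 'num') = CLOSURE({ [A → αX.β] : [A → α.Xβ] ∈ I, X = 'num' })

Items with dot before 'num', with the dot advanced:
  [D → . num Y e] → [D → num . Y e]
Closure of the advanced items:
  [D → num . Y e] has the dot before Y: add [Y → . D]
  [Y → . D] has the dot before D: add [D → . num Y e], [D → . e c num], [D → . D c]

GOTO = { [D → . D c], [D → . e c num], [D → . num Y e], [D → num . Y e], [Y → . D] }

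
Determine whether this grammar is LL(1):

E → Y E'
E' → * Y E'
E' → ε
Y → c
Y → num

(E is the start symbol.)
Relevant sets:
  FOLLOW(E') = { $ }

For E':
  PREDICT(E' → '*' Y E') = { '*' }
  PREDICT(E' → ε) = { $ }
For Y:
  PREDICT(Y → c) = { 'c' }
  PREDICT(Y → num) = { 'num' }
E has a single production, so nothing to check there.

All predict sets are disjoint. The grammar IS LL(1).

Answer: Yes, the grammar is LL(1).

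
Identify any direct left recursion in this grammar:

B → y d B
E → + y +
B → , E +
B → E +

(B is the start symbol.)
No direct left recursion

B → y d B: starts with y
E → + y +: starts with '+'
B → , E +: starts with ','
B → E +: starts with E

No direct left recursion found.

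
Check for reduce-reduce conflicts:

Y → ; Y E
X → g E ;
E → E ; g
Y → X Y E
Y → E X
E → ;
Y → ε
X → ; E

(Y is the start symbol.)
Augment with Y' → Y and build the canonical LR(0) collection (I0 = CLOSURE({[Y' → . Y]}), then GOTO on every symbol after a dot until no new states appear). It has 19 states:
  I0: { [E → . ;], [E → . E ; g], [X → . ; E], [X → . g E ;], [Y → . ; Y E], [Y → . E X], [Y → . X Y E], [Y → .], [Y' → . Y] }  — shift, reduce
  I1: { [E → . ;], [E → . E ; g], [E → ; .], [X → . ; E], [X → . g E ;], [X → ; . E], [Y → . ; Y E], [Y → . E X], [Y → . X Y E], [Y → .], [Y → ; . Y E] }  — shift, 2 reduces
  I2: { [E → E . ; g], [X → . ; E], [X → . g E ;], [Y → E . X] }  — shift
  I3: { [E → . ;], [E → . E ; g], [X → . ; E], [X → . g E ;], [Y → . ; Y E], [Y → . E X], [Y → . X Y E], [Y → .], [Y → X . Y E] }  — shift, reduce
  I4: { [Y' → Y .] }  — accept
  I5: { [E → . ;], [E → . E ; g], [X → g . E ;] }  — shift
  I6: { [E → ; .] }  — reduce
  I7: { [E → E . ; g], [X → g E . ;] }  — shift
  I8: { [E → E ; . g], [X → g E ; .] }  — shift, reduce
  I9: { [E → E ; g .] }  — reduce
  I10: { [E → . ;], [E → . E ; g], [Y → X Y . E] }  — shift
  I11: { [E → E . ; g], [Y → X Y E .] }  — shift, reduce
  I12: { [E → E ; . g] }  — shift
  I13: { [E → . ;], [E → . E ; g], [E → E ; . g], [X → ; . E] }  — shift
  I14: { [Y → E X .] }  — reduce
  I15: { [E → E . ; g], [X → ; E .] }  — shift, reduce
  I16: { [E → E . ; g], [X → . ; E], [X → . g E ;], [X → ; E .], [Y → E . X] }  — shift, reduce
  I17: { [E → . ;], [E → . E ; g], [Y → ; Y . E] }  — shift
  I18: { [E → E . ; g], [Y → ; Y E .] }  — shift, reduce

I1 contains complete items [E → ; .], [Y → .] — reduce-reduce conflict.

Answer: Yes — I1: [E → ; .] vs [Y → .]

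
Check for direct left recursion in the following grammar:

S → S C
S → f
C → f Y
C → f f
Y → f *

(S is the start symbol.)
Yes, S is left-recursive

Direct left recursion occurs when N → N α for some non-terminal N (the right-hand side begins with the left-hand side itself).

S → S C: LEFT RECURSIVE (starts with S)
S → f: starts with f
C → f Y: starts with f
C → f f: starts with f
Y → f *: starts with f

The grammar has direct left recursion on: S.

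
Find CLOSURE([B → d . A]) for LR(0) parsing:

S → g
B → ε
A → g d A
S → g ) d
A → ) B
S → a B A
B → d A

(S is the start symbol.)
To compute CLOSURE, for each item [A → α.Bβ] where B is a non-terminal, add [B → .γ] for all productions B → γ; repeat for the newly added items until nothing changes.

Start with: [B → d . A]
  [B → d . A] has the dot before A: add [A → . g d A], [A → . ) B]
No further items can be added.

CLOSURE = { [A → . ) B], [A → . g d A], [B → d . A] }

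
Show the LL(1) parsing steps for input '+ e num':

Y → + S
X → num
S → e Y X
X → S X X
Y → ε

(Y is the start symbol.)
LL(1) parsing maintains a stack (initially the start symbol over $) and the input. At each step: if the stack top is a terminal, match it against the current input token; if it is a non-terminal N, replace it with the RHS of M[N, lookahead] (the unique production whose predict set contains the lookahead).

Stack is shown with the top on the left.

Stack    Input      Action
--------------------------
Y $      + e num $  output Y → + S
+ S $    + e num $  match '+'
S $      e num $    output S → e Y X
e Y X $  e num $    match 'e'
Y X $    num $      output Y → ε
X $      num $      output X → num
num $    num $      match 'num'
$        $          accept

The string is accepted.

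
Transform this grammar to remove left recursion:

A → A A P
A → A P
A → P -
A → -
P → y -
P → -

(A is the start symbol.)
A is directly left-recursive. The standard transformation for
  A → A α₁ | ... | A α_m | β₁ | ... | β_n
is
  A  → β₁ A' | ... | β_n A'
  A' → α₁ A' | ... | α_m A' | ε

A → P - becomes A → P - A'
A → - becomes A → - A'
A → A A P becomes A' → A P A'
A → A P becomes A' → P A'
Add A' → ε

Productions for other non-terminals are unchanged:
  P → y -
  P → -

Resulting grammar:
A → P - A'
A → - A'
A' → A P A'
A' → P A'
A' → ε
P → y -
P → -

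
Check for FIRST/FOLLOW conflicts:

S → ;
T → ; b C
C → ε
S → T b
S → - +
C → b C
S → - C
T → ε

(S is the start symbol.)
Nullable non-terminals: C, T.

C: nullable alternative(s) C → ε; FOLLOW(C) = { $, 'b' }
  C → ε: FIRST \ {ε} = { } — this is the only nullable alternative, skip
  C → b C: FIRST \ {ε} = { 'b' } — overlaps FOLLOW(C) on { 'b' }: CONFLICT

T: nullable alternative(s) T → ε; FOLLOW(T) = { 'b' }
  T → ; b C: FIRST \ {ε} = { ';' } — disjoint from FOLLOW(T)
  T → ε: FIRST \ {ε} = { } — this is the only nullable alternative, skip

S has no nullable alternative, so no FIRST/FOLLOW check is needed there.

So the grammar has 1 FIRST/FOLLOW conflict (marked CONFLICT above).

Answer: Yes. C → b C with FOLLOW(C) on { 'b' }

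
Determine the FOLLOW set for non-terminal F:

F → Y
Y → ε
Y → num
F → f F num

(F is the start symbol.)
{ $, 'num' }

To compute FOLLOW(F), find every occurrence of F on a right-hand side N → α F β: add FIRST(β) \ {ε}, and if β is empty or nullable also add FOLLOW(N). Iterate to a fixed point.

F is the start symbol, so $ ∈ FOLLOW(F).
In F → f F num: F is followed by num, add FIRST(num) \ {ε} = { 'num' }

Taking the union: FOLLOW(F) = { $, 'num' }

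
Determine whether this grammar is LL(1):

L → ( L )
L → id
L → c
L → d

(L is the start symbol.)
Yes, the grammar is LL(1).

A grammar is LL(1) if for each non-terminal N with multiple productions, the predict sets of those productions are pairwise disjoint, where PREDICT(N → α) = (FIRST(α) \ {ε}) ∪ (FOLLOW(N) if α ⇒* ε).

For L:
  PREDICT(L → '(' L ')') = { '(' }
  PREDICT(L → id) = { 'id' }
  PREDICT(L → c) = { 'c' }
  PREDICT(L → d) = { 'd' }

All predict sets are disjoint. The grammar IS LL(1).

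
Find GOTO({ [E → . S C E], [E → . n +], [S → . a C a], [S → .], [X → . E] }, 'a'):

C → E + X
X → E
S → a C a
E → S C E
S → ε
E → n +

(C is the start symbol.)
GOTO(I, 'a') = CLOSURE({ [A → αX.β] : [A → α.Xβ] ∈ I, X = 'a' })

Items with dot before 'a', with the dot advanced:
  [S → . a C a] → [S → a . C a]
Closure of the advanced items:
  [S → a . C a] has the dot before C: add [C → . E + X]
  [C → . E + X] has the dot before E: add [E → . S C E], [E → . n +]
  [E → . S C E] has the dot before S: add [S → . a C a], [S → .]

GOTO = { [C → . E + X], [E → . S C E], [E → . n +], [S → . a C a], [S → .], [S → a . C a] }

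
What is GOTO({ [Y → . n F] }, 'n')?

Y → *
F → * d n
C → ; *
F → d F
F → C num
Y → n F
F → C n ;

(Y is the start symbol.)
GOTO(I, 'n') = CLOSURE({ [A → αX.β] : [A → α.Xβ] ∈ I, X = 'n' })

Items with dot before 'n', with the dot advanced:
  [Y → . n F] → [Y → n . F]
Closure of the advanced items:
  [Y → n . F] has the dot before F: add [F → . * d n], [F → . d F], [F → . C num], [F → . C n ;]
  [F → . C num] has the dot before C: add [C → . ; *]

GOTO = { [C → . ; *], [F → . * d n], [F → . C n ;], [F → . C num], [F → . d F], [Y → n . F] }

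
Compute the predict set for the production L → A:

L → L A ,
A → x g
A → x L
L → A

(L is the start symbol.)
PREDICT(L → A) = (FIRST(RHS) \ {ε}) ∪ (FOLLOW(L) if ε ∈ FIRST(RHS), i.e. RHS ⇒* ε)
FIRST(A) = { 'x' }
FIRST(A) = { 'x' }
ε ∉ FIRST(A), so FOLLOW(L) is not added.
PREDICT(L → A) = { 'x' }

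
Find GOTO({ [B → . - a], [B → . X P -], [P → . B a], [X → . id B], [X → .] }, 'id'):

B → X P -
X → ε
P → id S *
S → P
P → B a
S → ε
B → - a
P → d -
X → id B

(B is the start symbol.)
GOTO(I, 'id') = CLOSURE({ [A → αX.β] : [A → α.Xβ] ∈ I, X = 'id' })

Items with dot before 'id', with the dot advanced:
  [X → . id B] → [X → id . B]
Closure of the advanced items:
  [X → id . B] has the dot before B: add [B → . X P -], [B → . - a]
  [B → . X P -] has the dot before X: add [X → .], [X → . id B]

GOTO = { [B → . - a], [B → . X P -], [X → . id B], [X → .], [X → id . B] }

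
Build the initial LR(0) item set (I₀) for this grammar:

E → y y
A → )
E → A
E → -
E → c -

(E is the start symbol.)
First, augment the grammar with E' → E
I₀ = CLOSURE({ [E' → . E] }):
  [E' → . E] has the dot before E: add [E → . y y], [E → . A], [E → . -], [E → . c -]
  [E → . A] has the dot before A: add [A → . )]
No further items can be added.

I₀ = { [A → . )], [E → . -], [E → . A], [E → . c -], [E → . y y], [E' → . E] }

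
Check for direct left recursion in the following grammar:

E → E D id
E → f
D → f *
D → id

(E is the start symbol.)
Yes, E is left-recursive

E → E D id: LEFT RECURSIVE (starts with E)
E → f: starts with f
D → f *: starts with f
D → id: starts with id

The grammar has direct left recursion on: E.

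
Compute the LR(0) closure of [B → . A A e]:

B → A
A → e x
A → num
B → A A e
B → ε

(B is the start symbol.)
Start with: [B → . A A e]
  [B → . A A e] has the dot before A: add [A → . e x], [A → . num]
No further items can be added.

CLOSURE = { [A → . e x], [A → . num], [B → . A A e] }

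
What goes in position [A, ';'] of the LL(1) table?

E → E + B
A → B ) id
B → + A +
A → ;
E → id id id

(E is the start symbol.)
A → ;

To find M[A, ';'], we find productions for A where ';' is in the predict set (PREDICT(N → α) = (FIRST(α) \ {ε}) ∪ (FOLLOW(N) if α ⇒* ε)).

Relevant sets:
  FIRST(B) = { '+' }

A → B ) id: PREDICT = { '+' }
A → ;: PREDICT = { ';' }
  ';' is in predict set, so this production goes in M[A, ';']

M[A, ';'] = A → ;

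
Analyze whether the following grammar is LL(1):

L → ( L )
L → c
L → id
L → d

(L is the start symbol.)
Yes, the grammar is LL(1).

For L:
  PREDICT(L → '(' L ')') = { '(' }
  PREDICT(L → c) = { 'c' }
  PREDICT(L → id) = { 'id' }
  PREDICT(L → d) = { 'd' }

All predict sets are disjoint. The grammar IS LL(1).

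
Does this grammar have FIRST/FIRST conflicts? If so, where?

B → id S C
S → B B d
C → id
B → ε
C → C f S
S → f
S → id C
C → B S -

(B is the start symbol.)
FIRST sets of the non-terminals at (or reachable through a nullable prefix from) the front of some alternative:
  FIRST(B) = { 'id', ε }
  FIRST(C) = { 'd', 'f', 'id' }
  FIRST(S) = { 'd', 'f', 'id' }

Productions for B:
  B → id S C: FIRST = { 'id' }
  B → ε: FIRST = { ε }
Productions for S:
  S → B B d: FIRST = { 'd', 'id' }
  S → f: FIRST = { 'f' }
  S → id C: FIRST = { 'id' }
Productions for C:
  C → id: FIRST = { 'id' }
  C → C f S: FIRST = { 'd', 'f', 'id' }
  C → B S -: FIRST = { 'd', 'f', 'id' }

Conflict for S: S → B B d and S → id C
  Overlap: { 'id' }
Conflict for C: C → id and C → C f S
  Overlap: { 'id' }
Conflict for C: C → id and C → B S -
  Overlap: { 'id' }
Conflict for C: C → C f S and C → B S -
  Overlap: { 'd', 'f', 'id' }

Answer: Yes. S → B B d / S → id C on { 'id' }; C → id / C → C f S on { 'id' }; C → id / C → B S '-' on { 'id' }; C → C f S / C → B S '-' on { 'd', 'f', 'id' }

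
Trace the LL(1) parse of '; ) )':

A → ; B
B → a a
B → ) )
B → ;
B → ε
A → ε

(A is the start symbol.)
Stack is shown with the top on the left.

Stack  Input    Action
----------------------
A $    ; ) ) $  output A → ; B
; B $  ; ) ) $  match ';'
B $    ) ) $    output B → ) )
) ) $  ) ) $    match ')'
) $    ) $      match ')'
$      $        accept

The string is accepted.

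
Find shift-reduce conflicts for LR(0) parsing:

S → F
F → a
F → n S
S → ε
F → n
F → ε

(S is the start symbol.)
Yes — I0: [F → .] vs [F → . a]; I4: [F → .] vs [F → . a]

Augment with S' → S and build the canonical LR(0) collection (I0 = CLOSURE({[S' → . S]}), then GOTO on every symbol after a dot until no new states appear). It has 6 states:
  I0: { [F → . a], [F → . n S], [F → . n], [F → .], [S → . F], [S → .], [S' → . S] }  — shift, 2 reduces
  I1: { [S → F .] }  — reduce
  I2: { [S' → S .] }  — accept
  I3: { [F → a .] }  — reduce
  I4: { [F → . a], [F → . n S], [F → . n], [F → .], [F → n . S], [F → n .], [S → . F], [S → .] }  — shift, 3 reduces
  I5: { [F → n S .] }  — reduce

I0 contains reduce items [F → .], [S → .] and shift items [F → . a], [F → . n], [F → . n S] — shift-reduce conflict.
I4 contains reduce items [F → .], [F → n .], [S → .] and shift items [F → . a], [F → . n], [F → . n S] — shift-reduce conflict.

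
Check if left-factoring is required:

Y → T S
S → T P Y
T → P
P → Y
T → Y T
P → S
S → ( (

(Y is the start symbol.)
Left-factoring is needed when two productions for the same non-terminal
share a common prefix on the right-hand side.

Productions for S:
  S → T P Y
  S → ( (
Productions for T:
  T → P
  T → Y T
Productions for P:
  P → Y
  P → S

No common prefixes found.

Answer: No, left-factoring is not needed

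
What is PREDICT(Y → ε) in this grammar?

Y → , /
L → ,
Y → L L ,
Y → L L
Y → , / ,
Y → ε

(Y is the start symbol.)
{ $ }

PREDICT(Y → ε) = (FIRST(RHS) \ {ε}) ∪ (FOLLOW(Y) if ε ∈ FIRST(RHS), i.e. RHS ⇒* ε)
The right-hand side is ε (FIRST(ε) = { ε }), so the predict set is FOLLOW(Y) = { $ }
PREDICT(Y → ε) = { $ }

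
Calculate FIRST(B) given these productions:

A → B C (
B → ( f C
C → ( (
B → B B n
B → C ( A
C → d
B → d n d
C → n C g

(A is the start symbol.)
{ '(', 'd', 'n' }

To compute FIRST(B), examine every production with B on the left-hand side, reading each right-hand side left to right until a non-nullable symbol is reached.

FIRST sets of the other non-terminals involved (by the same procedure, iterated to a fixed point):
  FIRST(C) = { '(', 'd', 'n' }

From B → ( f C:
  - '(' is a terminal: add '(' and stop
From B → B B n:
  - B is the symbol being defined: contributes nothing new
    B is not nullable, so stop
From B → C ( A:
  - C is a non-terminal: add FIRST(C) \ {ε} = { '(', 'd', 'n' }
    C is not nullable, so stop
From B → d n d:
  - d is a terminal: add 'd' and stop

Collecting: FIRST(B) = { '(', 'd', 'n' }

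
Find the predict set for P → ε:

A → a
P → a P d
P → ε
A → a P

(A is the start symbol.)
{ $, 'd' }

PREDICT(P → ε) = (FIRST(RHS) \ {ε}) ∪ (FOLLOW(P) if ε ∈ FIRST(RHS), i.e. RHS ⇒* ε)
The right-hand side is ε (FIRST(ε) = { ε }), so the predict set is FOLLOW(P) = { $, 'd' }
PREDICT(P → ε) = { $, 'd' }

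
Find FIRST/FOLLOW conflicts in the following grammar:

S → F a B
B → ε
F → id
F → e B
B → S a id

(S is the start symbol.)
No FIRST/FOLLOW conflicts.

A FIRST/FOLLOW conflict occurs when a non-terminal N has a nullable alternative N → β (β ⇒* ε) and another alternative N → α with FIRST(α) ∩ FOLLOW(N) ≠ ∅: on such a lookahead the parser cannot decide between expanding α and letting N vanish via β.

Nullable non-terminals: B.
FIRST sets used below: FIRST(S) = { 'e', 'id' }

B: nullable alternative(s) B → ε; FOLLOW(B) = { $, 'a' }
  B → ε: FIRST \ {ε} = { } — this is the only nullable alternative, skip
  B → S a id: FIRST \ {ε} = { 'e', 'id' } — disjoint from FOLLOW(B)

F, S have no nullable alternative, so no FIRST/FOLLOW check is needed there.

No FIRST/FOLLOW conflicts found.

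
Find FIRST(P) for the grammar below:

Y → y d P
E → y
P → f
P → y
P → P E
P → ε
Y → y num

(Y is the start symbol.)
To compute FIRST(P), examine every production with P on the left-hand side, reading each right-hand side left to right until a non-nullable symbol is reached.

FIRST sets of the other non-terminals involved (by the same procedure, iterated to a fixed point):
  FIRST(E) = { 'y' }

From P → f:
  - f is a terminal: add 'f' and stop
From P → y:
  - y is a terminal: add 'y' and stop
From P → P E:
  - P is the symbol being defined: contributes nothing new
    P is nullable, so continue to the next symbol
  - E is a non-terminal: add FIRST(E) \ {ε} = { 'y' }
    E is not nullable, so stop
From P → ε:
  - ε-production, so ε ∈ FIRST(P)

Collecting: FIRST(P) = { 'f', 'y', ε }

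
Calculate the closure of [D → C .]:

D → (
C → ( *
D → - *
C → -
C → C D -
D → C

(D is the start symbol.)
To compute CLOSURE, for each item [A → α.Bβ] where B is a non-terminal, add [B → .γ] for all productions B → γ; repeat for the newly added items until nothing changes.

Start with: [D → C .]
The dot is at the end, so nothing is added.

CLOSURE = { [D → C .] }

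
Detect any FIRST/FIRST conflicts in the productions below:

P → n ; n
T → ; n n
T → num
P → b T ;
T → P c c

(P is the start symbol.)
A FIRST/FIRST conflict occurs when two productions N → α and N → β for the same non-terminal have FIRST(α) ∩ FIRST(β) ≠ ∅ (with ε ∈ FIRST of a nullable right-hand side, so two nullable alternatives also conflict).

FIRST sets of the non-terminals at (or reachable through a nullable prefix from) the front of some alternative:
  FIRST(P) = { 'b', 'n' }

Productions for P:
  P → n ; n: FIRST = { 'n' }
  P → b T ;: FIRST = { 'b' }
Productions for T:
  T → ; n n: FIRST = { ';' }
  T → num: FIRST = { 'num' }
  T → P c c: FIRST = { 'b', 'n' }

All alternatives of each non-terminal have pairwise disjoint FIRST sets.

Answer: No FIRST/FIRST conflicts.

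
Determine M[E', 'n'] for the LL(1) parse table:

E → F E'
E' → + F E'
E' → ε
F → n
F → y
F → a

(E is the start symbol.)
Empty (error entry)

To find M[E', 'n'], we find productions for E' where 'n' is in the predict set (PREDICT(N → α) = (FIRST(α) \ {ε}) ∪ (FOLLOW(N) if α ⇒* ε)).

Relevant sets:
  FOLLOW(E') = { $ }

E' → + F E': PREDICT = { '+' }
E' → ε: PREDICT = { $ }

M[E', 'n'] is empty (no production applies)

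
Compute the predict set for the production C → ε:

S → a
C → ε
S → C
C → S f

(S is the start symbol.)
{ $, 'f' }

PREDICT(C → ε) = (FIRST(RHS) \ {ε}) ∪ (FOLLOW(C) if ε ∈ FIRST(RHS), i.e. RHS ⇒* ε)
The right-hand side is ε (FIRST(ε) = { ε }), so the predict set is FOLLOW(C) = { $, 'f' }
PREDICT(C → ε) = { $, 'f' }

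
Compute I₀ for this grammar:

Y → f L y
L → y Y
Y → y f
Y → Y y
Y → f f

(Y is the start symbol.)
{ [Y → . Y y], [Y → . f L y], [Y → . f f], [Y → . y f], [Y' → . Y] }

First, augment the grammar with Y' → Y
I₀ = CLOSURE({ [Y' → . Y] }):
  [Y' → . Y] has the dot before Y: add [Y → . f L y], [Y → . y f], [Y → . Y y], [Y → . f f]
No further items can be added.

I₀ = { [Y → . Y y], [Y → . f L y], [Y → . f f], [Y → . y f], [Y' → . Y] }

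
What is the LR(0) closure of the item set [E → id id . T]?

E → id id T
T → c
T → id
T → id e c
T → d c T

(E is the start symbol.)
{ [E → id id . T], [T → . c], [T → . d c T], [T → . id e c], [T → . id] }

To compute CLOSURE, for each item [A → α.Bβ] where B is a non-terminal, add [B → .γ] for all productions B → γ; repeat for the newly added items until nothing changes.

Start with: [E → id id . T]
  [E → id id . T] has the dot before T: add [T → . c], [T → . id], [T → . id e c], [T → . d c T]
No further items can be added.

CLOSURE = { [E → id id . T], [T → . c], [T → . d c T], [T → . id e c], [T → . id] }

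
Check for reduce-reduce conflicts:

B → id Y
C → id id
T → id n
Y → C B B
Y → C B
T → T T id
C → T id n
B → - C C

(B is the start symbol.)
A reduce-reduce conflict occurs when an LR(0) state has two complete items [A → α .] and [B → β .] — both call for a reduction, and with no lookahead the parser cannot choose between them.

Augment with B' → B and build the canonical LR(0) collection (I0 = CLOSURE({[B' → . B]}), then GOTO on every symbol after a dot until no new states appear). It has 18 states:
  I0: { [B → . - C C], [B → . id Y], [B' → . B] }  — shift
  I1: { [B → - . C C], [C → . T id n], [C → . id id], [T → . T T id], [T → . id n] }  — shift
  I2: { [B' → B .] }  — accept
  I3: { [B → id . Y], [C → . T id n], [C → . id id], [T → . T T id], [T → . id n], [Y → . C B B], [Y → . C B] }  — shift
  I4: { [B → . - C C], [B → . id Y], [Y → C . B B], [Y → C . B] }  — shift
  I5: { [C → T . id n], [T → . T T id], [T → . id n], [T → T . T id] }  — shift
  I6: { [B → id Y .] }  — reduce
  I7: { [C → id . id], [T → id . n] }  — shift
  I8: { [C → id id .] }  — reduce
  I9: { [T → id n .] }  — reduce
  I10: { [T → . T T id], [T → . id n], [T → T . T id], [T → T T . id] }  — shift
  I11: { [C → T id . n], [T → id . n] }  — shift
  I12: { [C → T id n .], [T → id n .] }  — 2 reduces
  I13: { [T → T T id .], [T → id . n] }  — shift, reduce
  I14: { [B → . - C C], [B → . id Y], [Y → C B . B], [Y → C B .] }  — shift, reduce
  I15: { [Y → C B B .] }  — reduce
  I16: { [B → - C . C], [C → . T id n], [C → . id id], [T → . T T id], [T → . id n] }  — shift
  I17: { [B → - C C .] }  — reduce

I12 contains complete items [C → T id n .], [T → id n .] — reduce-reduce conflict.

Answer: Yes — I12: [C → T id n .] vs [T → id n .]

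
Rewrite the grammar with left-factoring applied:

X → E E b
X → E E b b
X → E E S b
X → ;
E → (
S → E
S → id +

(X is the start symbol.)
Left-factoring transforms A → αβ₁ | αβ₂ into A → αA' and A' → β₁ | β₂
(α is the longest common prefix among the alternatives). Repeat until
no nonterminal has two alternatives with a common prefix.

Round 1: X has alternatives sharing prefix 'E E'. Introduce X': X → E E X'
  Add: X' → b
  Add: X' → b b
  Add: X' → S b

Round 2: X' has alternatives sharing prefix 'b'. Introduce X'': X' → b X''
  Add: X'' → ε
  Add: X'' → b

No remaining common prefixes — done.

Resulting grammar:
X → E E X'
X' → b X''
X'' → ε
X'' → b
X' → S b
X → ;
E → (
S → E
S → id +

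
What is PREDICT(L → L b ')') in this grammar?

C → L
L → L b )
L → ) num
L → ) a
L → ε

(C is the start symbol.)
{ ')', 'b' }

PREDICT(L → L b ')') = (FIRST(RHS) \ {ε}) ∪ (FOLLOW(L) if ε ∈ FIRST(RHS), i.e. RHS ⇒* ε)
FIRST(L) = { ')', 'b', ε }
FIRST(L b ')') = { ')', 'b' }
ε ∉ FIRST(L b ')'), so FOLLOW(L) is not added.
PREDICT(L → L b ')') = { ')', 'b' }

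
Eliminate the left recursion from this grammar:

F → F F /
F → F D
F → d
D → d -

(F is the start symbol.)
F → d F'
F' → F / F'
F' → D F'
F' → ε
D → d -

F is directly left-recursive. The standard transformation for
  A → A α₁ | ... | A α_m | β₁ | ... | β_n
is
  A  → β₁ A' | ... | β_n A'
  A' → α₁ A' | ... | α_m A' | ε

F → d becomes F → d F'
F → F F / becomes F' → F / F'
F → F D becomes F' → D F'
Add F' → ε

Productions for other non-terminals are unchanged:
  D → d -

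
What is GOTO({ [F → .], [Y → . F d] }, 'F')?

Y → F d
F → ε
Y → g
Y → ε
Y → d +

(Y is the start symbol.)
{ [Y → F . d] }

GOTO(I, 'F') = CLOSURE({ [A → αX.β] : [A → α.Xβ] ∈ I, X = 'F' })

Items with dot before 'F', with the dot advanced:
  [Y → . F d] → [Y → F . d]
Closure adds nothing (no advanced item has the dot before a non-terminal).

GOTO = { [Y → F . d] }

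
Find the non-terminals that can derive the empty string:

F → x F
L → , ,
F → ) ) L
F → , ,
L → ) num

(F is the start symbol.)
None

There are no ε-productions, so no non-terminal can derive ε.
No non-terminals are nullable.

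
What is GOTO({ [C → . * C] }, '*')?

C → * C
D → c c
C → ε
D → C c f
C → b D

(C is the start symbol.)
GOTO(I, '*') = CLOSURE({ [A → αX.β] : [A → α.Xβ] ∈ I, X = '*' })

Items with dot before '*', with the dot advanced:
  [C → . * C] → [C → * . C]
Closure of the advanced items:
  [C → * . C] has the dot before C: add [C → . * C], [C → .], [C → . b D]

GOTO = { [C → * . C], [C → . * C], [C → . b D], [C → .] }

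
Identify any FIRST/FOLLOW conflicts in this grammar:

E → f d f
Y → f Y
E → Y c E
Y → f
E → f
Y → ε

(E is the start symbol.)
A FIRST/FOLLOW conflict occurs when a non-terminal N has a nullable alternative N → β (β ⇒* ε) and another alternative N → α with FIRST(α) ∩ FOLLOW(N) ≠ ∅: on such a lookahead the parser cannot decide between expanding α and letting N vanish via β.

Nullable non-terminals: Y.

Y: nullable alternative(s) Y → ε; FOLLOW(Y) = { 'c' }
  Y → f Y: FIRST \ {ε} = { 'f' } — disjoint from FOLLOW(Y)
  Y → f: FIRST \ {ε} = { 'f' } — disjoint from FOLLOW(Y)
  Y → ε: FIRST \ {ε} = { } — this is the only nullable alternative, skip

E has no nullable alternative, so no FIRST/FOLLOW check is needed there.

No FIRST/FOLLOW conflicts found.

Answer: No FIRST/FOLLOW conflicts.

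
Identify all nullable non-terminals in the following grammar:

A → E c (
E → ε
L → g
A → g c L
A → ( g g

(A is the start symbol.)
{ 'E' }

A non-terminal is nullable if it can derive ε (the empty string): either it has an ε-production, or it has a production whose right-hand side consists entirely of nullable non-terminals.

ε-productions: E → ε
So E is immediately nullable.
No further non-terminal can be added: every production for the remaining non-terminals contains a terminal or a non-nullable non-terminal.
Nullable = { 'E' }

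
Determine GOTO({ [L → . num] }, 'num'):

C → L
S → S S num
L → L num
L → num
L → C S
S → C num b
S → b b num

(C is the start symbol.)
{ [L → num .] }

GOTO(I, 'num') = CLOSURE({ [A → αX.β] : [A → α.Xβ] ∈ I, X = 'num' })

Items with dot before 'num', with the dot advanced:
  [L → . num] → [L → num .]
Closure adds nothing (no advanced item has the dot before a non-terminal).

GOTO = { [L → num .] }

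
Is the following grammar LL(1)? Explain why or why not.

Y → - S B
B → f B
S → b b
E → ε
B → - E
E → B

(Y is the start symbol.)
Yes, the grammar is LL(1).

A grammar is LL(1) if for each non-terminal N with multiple productions, the predict sets of those productions are pairwise disjoint, where PREDICT(N → α) = (FIRST(α) \ {ε}) ∪ (FOLLOW(N) if α ⇒* ε).

Relevant sets:
  FIRST(B) = { '-', 'f' }
  FOLLOW(E) = { $ }

For B:
  PREDICT(B → f B) = { 'f' }
  PREDICT(B → '-' E) = { '-' }
For E:
  PREDICT(E → ε) = { $ }
  PREDICT(E → B) = { '-', 'f' }
Y, S have a single production, so nothing to check there.

All predict sets are disjoint. The grammar IS LL(1).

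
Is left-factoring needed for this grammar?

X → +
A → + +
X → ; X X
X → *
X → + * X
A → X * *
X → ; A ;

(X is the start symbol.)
Left-factoring is needed when two productions for the same non-terminal
share a common prefix on the right-hand side.

Productions for X:
  X → +
  X → ; X X
  X → *
  X → + * X
  X → ; A ;
Productions for A:
  A → + +
  A → X * *

Found common prefix '+' in productions for X
Found common prefix ';' in productions for X

Answer: Yes, X has productions with common prefix '+'; X has productions with common prefix ';'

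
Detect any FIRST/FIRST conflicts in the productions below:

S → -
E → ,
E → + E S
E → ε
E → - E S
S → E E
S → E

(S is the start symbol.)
Yes. S → '-' / S → E E on { '-' }; S → '-' / S → E on { '-' }; S → E E / S → E on { '+', ',', '-', ε }

A FIRST/FIRST conflict occurs when two productions N → α and N → β for the same non-terminal have FIRST(α) ∩ FIRST(β) ≠ ∅ (with ε ∈ FIRST of a nullable right-hand side, so two nullable alternatives also conflict).

FIRST sets of the non-terminals at (or reachable through a nullable prefix from) the front of some alternative:
  FIRST(E) = { '+', ',', '-', ε }

Productions for S:
  S → -: FIRST = { '-' }
  S → E E: FIRST = { '+', ',', '-', ε }
  S → E: FIRST = { '+', ',', '-', ε }
Productions for E:
  E → ,: FIRST = { ',' }
  E → + E S: FIRST = { '+' }
  E → ε: FIRST = { ε }
  E → - E S: FIRST = { '-' }

Conflict for S: S → - and S → E E
  Overlap: { '-' }
Conflict for S: S → - and S → E
  Overlap: { '-' }
Conflict for S: S → E E and S → E
  Overlap: { '+', ',', '-', ε }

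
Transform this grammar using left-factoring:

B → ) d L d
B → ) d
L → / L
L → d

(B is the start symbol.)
Left-factoring transforms A → αβ₁ | αβ₂ into A → αA' and A' → β₁ | β₂
(α is the longest common prefix among the alternatives). Repeat until
no nonterminal has two alternatives with a common prefix.

Round 1: B has alternatives sharing prefix ') d'. Introduce B': B → ) d B'
  Add: B' → L d
  Add: B' → ε

No remaining common prefixes — done.

Resulting grammar:
B → ) d B'
B' → L d
B' → ε
L → / L
L → d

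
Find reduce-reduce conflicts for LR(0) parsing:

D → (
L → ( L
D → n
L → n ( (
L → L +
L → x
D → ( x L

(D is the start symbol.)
A reduce-reduce conflict occurs when an LR(0) state has two complete items [A → α .] and [B → β .] — both call for a reduction, and with no lookahead the parser cannot choose between them.

Augment with D' → D and build the canonical LR(0) collection (I0 = CLOSURE({[D' → . D]}), then GOTO on every symbol after a dot until no new states appear). It has 13 states:
  I0: { [D → . ( x L], [D → . (], [D → . n], [D' → . D] }  — shift
  I1: { [D → ( . x L], [D → ( .] }  — shift, reduce
  I2: { [D' → D .] }  — accept
  I3: { [D → n .] }  — reduce
  I4: { [D → ( x . L], [L → . ( L], [L → . L +], [L → . n ( (], [L → . x] }  — shift
  I5: { [L → ( . L], [L → . ( L], [L → . L +], [L → . n ( (], [L → . x] }  — shift
  I6: { [D → ( x L .], [L → L . +] }  — shift, reduce
  I7: { [L → n . ( (] }  — shift
  I8: { [L → x .] }  — reduce
  I9: { [L → n ( . (] }  — shift
  I10: { [L → n ( ( .] }  — reduce
  I11: { [L → L + .] }  — reduce
  I12: { [L → ( L .], [L → L . +] }  — shift, reduce

No state contains more than one complete item.

Answer: No reduce-reduce conflicts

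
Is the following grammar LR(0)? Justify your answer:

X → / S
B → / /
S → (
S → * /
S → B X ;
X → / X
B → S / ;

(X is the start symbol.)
A grammar is LR(0) if no state in the canonical LR(0) collection has:
  - both a shift item (dot before a terminal) and a complete item (shift-reduce conflict), or
  - two or more complete items (reduce-reduce conflict; the accept item [X' → X .] counts as a complete item here).

Augment with X' → X and build the canonical LR(0) collection (I0 = CLOSURE({[X' → . X]}), then GOTO on every symbol after a dot until no new states appear). It has 15 states:
  I0: { [X → . / S], [X → . / X], [X' → . X] }  — shift
  I1: { [B → . / /], [B → . S / ;], [S → . (], [S → . * /], [S → . B X ;], [X → . / S], [X → . / X], [X → / . S], [X → / . X] }  — shift
  I2: { [X' → X .] }  — accept
  I3: { [S → ( .] }  — reduce
  I4: { [S → * . /] }  — shift
  I5: { [B → . / /], [B → . S / ;], [B → / . /], [S → . (], [S → . * /], [S → . B X ;], [X → . / S], [X → . / X], [X → / . S], [X → / . X] }  — shift
  I6: { [S → B . X ;], [X → . / S], [X → . / X] }  — shift
  I7: { [B → S . / ;], [X → / S .] }  — shift, reduce
  I8: { [X → / X .] }  — reduce
  I9: { [B → S / . ;] }  — shift
  I10: { [B → S / ; .] }  — reduce
  I11: { [S → B X . ;] }  — shift
  I12: { [S → B X ; .] }  — reduce
  I13: { [B → . / /], [B → . S / ;], [B → / . /], [B → / / .], [S → . (], [S → . * /], [S → . B X ;], [X → . / S], [X → . / X], [X → / . S], [X → / . X] }  — shift, reduce
  I14: { [S → * / .] }  — reduce

Conflict in state I7:
  Shift-reduce conflict between [X → / S .] and [B → S . / ;]
So the grammar is NOT LR(0).

Answer: No. Shift-reduce conflict between [X → / S .] and [B → S . / ;]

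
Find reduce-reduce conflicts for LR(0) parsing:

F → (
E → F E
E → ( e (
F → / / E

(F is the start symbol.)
A reduce-reduce conflict occurs when an LR(0) state has two complete items [A → α .] and [B → β .] — both call for a reduction, and with no lookahead the parser cannot choose between them.

Augment with F' → F and build the canonical LR(0) collection (I0 = CLOSURE({[F' → . F]}), then GOTO on every symbol after a dot until no new states appear). It has 11 states:
  I0: { [F → . (], [F → . / / E], [F' → . F] }  — shift
  I1: { [F → ( .] }  — reduce
  I2: { [F → / . / E] }  — shift
  I3: { [F' → F .] }  — accept
  I4: { [E → . ( e (], [E → . F E], [F → . (], [F → . / / E], [F → / / . E] }  — shift
  I5: { [E → ( . e (], [F → ( .] }  — shift, reduce
  I6: { [F → / / E .] }  — reduce
  I7: { [E → . ( e (], [E → . F E], [E → F . E], [F → . (], [F → . / / E] }  — shift
  I8: { [E → F E .] }  — reduce
  I9: { [E → ( e . (] }  — shift
  I10: { [E → ( e ( .] }  — reduce

No state contains more than one complete item.

Answer: No reduce-reduce conflicts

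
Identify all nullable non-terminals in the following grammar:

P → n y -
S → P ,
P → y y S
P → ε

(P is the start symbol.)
A non-terminal is nullable if it can derive ε (the empty string): either it has an ε-production, or it has a production whose right-hand side consists entirely of nullable non-terminals.

ε-productions: P → ε
So P is immediately nullable.
No further non-terminal can be added: every production for the remaining non-terminals contains a terminal or a non-nullable non-terminal.
Nullable = { 'P' }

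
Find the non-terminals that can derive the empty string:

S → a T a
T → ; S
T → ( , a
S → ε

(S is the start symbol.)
{ 'S' }

A non-terminal is nullable if it can derive ε (the empty string): either it has an ε-production, or it has a production whose right-hand side consists entirely of nullable non-terminals.

ε-productions: S → ε
So S is immediately nullable.
No further non-terminal can be added: every production for the remaining non-terminals contains a terminal or a non-nullable non-terminal.
Nullable = { 'S' }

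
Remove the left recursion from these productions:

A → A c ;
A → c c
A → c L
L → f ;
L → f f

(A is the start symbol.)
A → c c A'
A → c L A'
A' → c ; A'
A' → ε
L → f ;
L → f f

A is directly left-recursive. The standard transformation for
  A → A α₁ | ... | A α_m | β₁ | ... | β_n
is
  A  → β₁ A' | ... | β_n A'
  A' → α₁ A' | ... | α_m A' | ε

A → c c becomes A → c c A'
A → c L becomes A → c L A'
A → A c ; becomes A' → c ; A'
Add A' → ε

Productions for other non-terminals are unchanged:
  L → f ;
  L → f f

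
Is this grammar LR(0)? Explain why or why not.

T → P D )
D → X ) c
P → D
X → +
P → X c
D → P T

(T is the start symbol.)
A grammar is LR(0) if no state in the canonical LR(0) collection has:
  - both a shift item (dot before a terminal) and a complete item (shift-reduce conflict), or
  - two or more complete items (reduce-reduce conflict; the accept item [T' → T .] counts as a complete item here).

Augment with T' → T and build the canonical LR(0) collection (I0 = CLOSURE({[T' → . T]}), then GOTO on every symbol after a dot until no new states appear). It has 12 states:
  I0: { [D → . P T], [D → . X ) c], [P → . D], [P → . X c], [T → . P D )], [T' → . T], [X → . +] }  — shift
  I1: { [X → + .] }  — reduce
  I2: { [P → D .] }  — reduce
  I3: { [D → . P T], [D → . X ) c], [D → P . T], [P → . D], [P → . X c], [T → . P D )], [T → P . D )], [X → . +] }  — shift
  I4: { [T' → T .] }  — accept
  I5: { [D → X . ) c], [P → X . c] }  — shift
  I6: { [D → X ) . c] }  — shift
  I7: { [P → X c .] }  — reduce
  I8: { [D → X ) c .] }  — reduce
  I9: { [P → D .], [T → P D . )] }  — shift, reduce
  I10: { [D → P T .] }  — reduce
  I11: { [T → P D ) .] }  — reduce

Conflict in state I9:
  Shift-reduce conflict between [P → D .] and [T → P D . )]
So the grammar is NOT LR(0).

Answer: No. Shift-reduce conflict between [P → D .] and [T → P D . )]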